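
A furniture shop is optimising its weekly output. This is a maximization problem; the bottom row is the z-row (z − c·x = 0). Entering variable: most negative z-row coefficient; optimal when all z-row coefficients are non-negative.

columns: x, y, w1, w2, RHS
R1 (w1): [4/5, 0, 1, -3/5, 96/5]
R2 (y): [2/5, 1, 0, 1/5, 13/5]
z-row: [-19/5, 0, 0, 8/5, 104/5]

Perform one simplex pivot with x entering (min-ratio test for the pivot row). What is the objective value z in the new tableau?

Ratio test on column x — row 1: (96/5)/(4/5) = 24; row 2: (13/5)/(2/5) = 13/2. Minimum is 13/2 at row 2 (y leaves); pivot element 2/5.
Pivot on row 2; the z-row RHS becomes 104/5 − (-19/5)·(13/2) = 91/2.

91/2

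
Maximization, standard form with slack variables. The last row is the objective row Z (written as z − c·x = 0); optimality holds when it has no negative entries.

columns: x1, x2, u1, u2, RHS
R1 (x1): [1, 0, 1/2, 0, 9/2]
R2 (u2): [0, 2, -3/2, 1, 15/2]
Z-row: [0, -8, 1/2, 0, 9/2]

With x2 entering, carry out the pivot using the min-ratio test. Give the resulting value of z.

69/2

Ratio test on column x2 — row 1: entry 0 ≤ 0; row 2: (15/2)/2 = 15/4. Minimum is 15/4 at row 2 (u2 leaves); pivot element 2.
Pivot on row 2; the Z-row RHS becomes 9/2 − (-8)·(15/4) = 69/2.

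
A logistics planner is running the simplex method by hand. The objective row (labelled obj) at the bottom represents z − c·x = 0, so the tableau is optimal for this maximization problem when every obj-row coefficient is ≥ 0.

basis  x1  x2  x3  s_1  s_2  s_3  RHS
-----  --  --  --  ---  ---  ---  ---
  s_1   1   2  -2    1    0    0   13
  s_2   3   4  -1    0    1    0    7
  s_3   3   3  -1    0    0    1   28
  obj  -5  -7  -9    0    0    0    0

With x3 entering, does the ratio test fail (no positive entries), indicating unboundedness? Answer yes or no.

Every constraint-row entry in column x3 is ≤ 0, so increasing x3 is unbounded.

yes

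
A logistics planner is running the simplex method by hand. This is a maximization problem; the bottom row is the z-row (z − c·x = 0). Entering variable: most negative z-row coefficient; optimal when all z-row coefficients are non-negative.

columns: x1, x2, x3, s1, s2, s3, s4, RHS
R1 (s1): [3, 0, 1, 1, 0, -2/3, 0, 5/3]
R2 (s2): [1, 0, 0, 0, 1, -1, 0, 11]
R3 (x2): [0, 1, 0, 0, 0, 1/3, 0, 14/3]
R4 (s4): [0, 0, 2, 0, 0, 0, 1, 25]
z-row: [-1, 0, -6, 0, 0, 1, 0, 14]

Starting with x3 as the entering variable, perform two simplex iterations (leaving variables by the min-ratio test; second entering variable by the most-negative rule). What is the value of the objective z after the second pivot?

Ratio test on column x3 — row 1: (5/3)/1 = 5/3; row 2: entry 0 ≤ 0; row 3: entry 0 ≤ 0; row 4: 25/2 = 25/2. Minimum is 5/3 at row 1 (s1 leaves); pivot element 1.
Pivot on row 1; the z-row RHS becomes 14 − (-6)·(5/3) = 24.
Next entering variable (most negative z-row entry -3): s3.
Ratio test on column s3 — row 1: entry -2/3 ≤ 0; row 2: entry -1 ≤ 0; row 3: (14/3)/(1/3) = 14; row 4: (65/3)/(4/3) = 65/4. Minimum is 14 at row 3 (x2 leaves); pivot element 1/3.
After the second pivot the z-row RHS is 24 − (-3)·14 = 66.

66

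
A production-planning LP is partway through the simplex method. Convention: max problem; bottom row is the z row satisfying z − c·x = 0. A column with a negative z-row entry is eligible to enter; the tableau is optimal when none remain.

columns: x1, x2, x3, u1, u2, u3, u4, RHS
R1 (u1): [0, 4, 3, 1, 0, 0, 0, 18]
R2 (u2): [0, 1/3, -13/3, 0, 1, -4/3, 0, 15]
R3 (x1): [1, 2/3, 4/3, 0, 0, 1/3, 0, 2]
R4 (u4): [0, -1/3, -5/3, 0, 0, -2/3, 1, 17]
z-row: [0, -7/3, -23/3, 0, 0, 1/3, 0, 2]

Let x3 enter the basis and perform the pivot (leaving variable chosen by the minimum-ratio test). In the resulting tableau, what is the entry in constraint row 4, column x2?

1/2

Ratio test on column x3 — row 1: 18/3 = 6; row 2: entry -13/3 ≤ 0; row 3: 2/(4/3) = 3/2; row 4: entry -5/3 ≤ 0. Minimum is 3/2 at row 3 (x1 leaves); pivot element 4/3.
Divide row 3 by 4/3; eliminate column x3 from the other rows.
Row 4 update in column x2: -1/3 − (-5/3)·(1/2) = 1/2.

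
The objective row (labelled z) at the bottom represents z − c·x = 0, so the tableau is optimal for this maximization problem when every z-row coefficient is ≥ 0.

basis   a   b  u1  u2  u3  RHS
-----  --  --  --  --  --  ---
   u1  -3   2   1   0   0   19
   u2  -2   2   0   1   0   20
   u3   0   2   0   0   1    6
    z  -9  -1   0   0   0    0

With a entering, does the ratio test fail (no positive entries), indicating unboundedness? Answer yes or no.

yes

Every constraint-row entry in column a is ≤ 0, so increasing a is unbounded.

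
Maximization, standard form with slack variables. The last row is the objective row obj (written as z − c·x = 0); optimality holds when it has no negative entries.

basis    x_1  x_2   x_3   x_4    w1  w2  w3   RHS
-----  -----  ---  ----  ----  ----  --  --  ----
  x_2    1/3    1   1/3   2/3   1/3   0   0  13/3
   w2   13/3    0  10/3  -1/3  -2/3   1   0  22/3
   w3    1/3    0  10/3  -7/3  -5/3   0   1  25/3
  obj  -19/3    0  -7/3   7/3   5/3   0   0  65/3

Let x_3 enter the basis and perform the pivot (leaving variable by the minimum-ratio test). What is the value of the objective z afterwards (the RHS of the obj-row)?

Ratio test on column x_3 — row 1: (13/3)/(1/3) = 13; row 2: (22/3)/(10/3) = 11/5; row 3: (25/3)/(10/3) = 5/2. Minimum is 11/5 at row 2 (w2 leaves); pivot element 10/3.
Pivot on row 2; the obj-row RHS becomes 65/3 − (-7/3)·(11/5) = 134/5.

134/5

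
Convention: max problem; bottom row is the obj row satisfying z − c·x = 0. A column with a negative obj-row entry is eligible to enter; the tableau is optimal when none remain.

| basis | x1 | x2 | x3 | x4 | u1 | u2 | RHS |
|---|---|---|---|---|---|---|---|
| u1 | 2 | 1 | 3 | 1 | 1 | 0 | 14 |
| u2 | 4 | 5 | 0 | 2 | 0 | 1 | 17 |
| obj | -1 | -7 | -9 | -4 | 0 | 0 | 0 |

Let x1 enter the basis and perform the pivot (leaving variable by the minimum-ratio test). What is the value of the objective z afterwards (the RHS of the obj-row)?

Ratio test on column x1 — row 1: 14/2 = 7; row 2: 17/4 = 17/4. Minimum is 17/4 at row 2 (u2 leaves); pivot element 4.
Pivot on row 2; the obj-row RHS becomes 0 − (-1)·(17/4) = 17/4.

17/4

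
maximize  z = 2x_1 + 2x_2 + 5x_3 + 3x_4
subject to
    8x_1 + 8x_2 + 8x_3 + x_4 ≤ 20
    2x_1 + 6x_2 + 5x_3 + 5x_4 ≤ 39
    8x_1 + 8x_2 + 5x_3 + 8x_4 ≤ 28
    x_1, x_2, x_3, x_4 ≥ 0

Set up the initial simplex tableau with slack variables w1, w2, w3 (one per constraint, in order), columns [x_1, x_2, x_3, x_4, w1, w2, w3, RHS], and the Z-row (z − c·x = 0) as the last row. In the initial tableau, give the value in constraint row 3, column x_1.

8

Constraint 3 has coefficient 8 on x_1.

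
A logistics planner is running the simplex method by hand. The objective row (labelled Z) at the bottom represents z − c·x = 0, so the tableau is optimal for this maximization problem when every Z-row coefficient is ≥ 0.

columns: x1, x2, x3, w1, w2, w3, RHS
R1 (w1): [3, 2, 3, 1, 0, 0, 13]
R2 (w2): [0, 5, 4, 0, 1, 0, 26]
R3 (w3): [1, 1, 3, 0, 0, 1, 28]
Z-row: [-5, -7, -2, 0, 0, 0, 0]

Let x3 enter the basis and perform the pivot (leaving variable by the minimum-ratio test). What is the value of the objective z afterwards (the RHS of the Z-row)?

Ratio test on column x3 — row 1: 13/3 = 13/3; row 2: 26/4 = 13/2; row 3: 28/3 = 28/3. Minimum is 13/3 at row 1 (w1 leaves); pivot element 3.
Pivot on row 1; the Z-row RHS becomes 0 − (-2)·(13/3) = 26/3.

26/3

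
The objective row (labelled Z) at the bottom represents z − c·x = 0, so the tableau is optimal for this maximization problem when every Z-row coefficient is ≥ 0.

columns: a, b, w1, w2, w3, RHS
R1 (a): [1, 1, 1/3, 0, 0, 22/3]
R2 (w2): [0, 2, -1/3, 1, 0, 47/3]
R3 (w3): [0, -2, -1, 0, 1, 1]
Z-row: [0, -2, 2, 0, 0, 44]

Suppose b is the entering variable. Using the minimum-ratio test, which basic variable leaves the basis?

Column b entries and ratios — a: (22/3)/1 = 22/3; w2: (47/3)/2 = 47/6; w3: -2 ≤ 0, skip.
Smallest ratio is 22/3 in the row of a, so a leaves.

a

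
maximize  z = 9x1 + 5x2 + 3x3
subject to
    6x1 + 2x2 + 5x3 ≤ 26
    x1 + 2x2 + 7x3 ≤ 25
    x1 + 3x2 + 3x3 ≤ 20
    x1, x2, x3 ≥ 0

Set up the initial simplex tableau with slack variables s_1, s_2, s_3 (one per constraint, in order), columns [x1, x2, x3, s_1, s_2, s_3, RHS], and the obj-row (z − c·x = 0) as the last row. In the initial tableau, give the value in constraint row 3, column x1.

Constraint 3 has coefficient 1 on x1.

1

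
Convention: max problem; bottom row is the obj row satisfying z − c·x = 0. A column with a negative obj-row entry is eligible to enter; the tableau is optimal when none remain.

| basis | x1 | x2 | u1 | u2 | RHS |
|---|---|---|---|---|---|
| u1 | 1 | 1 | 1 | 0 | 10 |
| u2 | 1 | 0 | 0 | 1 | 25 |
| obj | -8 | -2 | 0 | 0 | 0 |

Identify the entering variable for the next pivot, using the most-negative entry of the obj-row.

Negative obj-row entries: x1: -8, x2: -2.
The most negative is -8 in column x1, so x1 enters.

x1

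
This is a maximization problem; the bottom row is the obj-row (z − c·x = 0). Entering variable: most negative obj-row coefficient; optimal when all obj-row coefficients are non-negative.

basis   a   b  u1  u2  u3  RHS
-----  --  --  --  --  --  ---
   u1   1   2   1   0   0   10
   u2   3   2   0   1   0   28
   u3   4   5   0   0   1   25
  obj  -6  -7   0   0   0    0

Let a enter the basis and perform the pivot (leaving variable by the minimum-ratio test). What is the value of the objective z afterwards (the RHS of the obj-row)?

Ratio test on column a — row 1: 10/1 = 10; row 2: 28/3 = 28/3; row 3: 25/4 = 25/4. Minimum is 25/4 at row 3 (u3 leaves); pivot element 4.
Pivot on row 3; the obj-row RHS becomes 0 − (-6)·(25/4) = 75/2.

75/2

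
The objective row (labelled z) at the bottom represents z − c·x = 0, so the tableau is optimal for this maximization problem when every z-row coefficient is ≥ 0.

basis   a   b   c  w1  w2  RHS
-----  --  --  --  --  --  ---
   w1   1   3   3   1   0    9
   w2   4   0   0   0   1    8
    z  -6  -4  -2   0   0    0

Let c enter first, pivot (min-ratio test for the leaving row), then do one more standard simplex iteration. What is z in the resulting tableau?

50/3

Ratio test on column c — row 1: 9/3 = 3; row 2: entry 0 ≤ 0. Minimum is 3 at row 1 (w1 leaves); pivot element 3.
Pivot on row 1; the z-row RHS becomes 0 − (-2)·3 = 6.
Next entering variable (most negative z-row entry -16/3): a.
Ratio test on column a — row 1: 3/(1/3) = 9; row 2: 8/4 = 2. Minimum is 2 at row 2 (w2 leaves); pivot element 4.
After the second pivot the z-row RHS is 6 − (-16/3)·2 = 50/3.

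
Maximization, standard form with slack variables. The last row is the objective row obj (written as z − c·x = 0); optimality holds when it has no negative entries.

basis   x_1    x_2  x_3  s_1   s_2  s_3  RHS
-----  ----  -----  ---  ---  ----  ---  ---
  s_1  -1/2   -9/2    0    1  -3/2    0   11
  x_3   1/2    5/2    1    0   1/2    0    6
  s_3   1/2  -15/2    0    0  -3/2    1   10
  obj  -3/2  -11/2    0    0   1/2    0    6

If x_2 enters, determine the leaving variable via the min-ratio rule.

x_3

Column x_2 entries and ratios — s_1: -9/2 ≤ 0, skip; x_3: 6/(5/2) = 12/5; s_3: -15/2 ≤ 0, skip.
Smallest ratio is 12/5 in the row of x_3, so x_3 leaves.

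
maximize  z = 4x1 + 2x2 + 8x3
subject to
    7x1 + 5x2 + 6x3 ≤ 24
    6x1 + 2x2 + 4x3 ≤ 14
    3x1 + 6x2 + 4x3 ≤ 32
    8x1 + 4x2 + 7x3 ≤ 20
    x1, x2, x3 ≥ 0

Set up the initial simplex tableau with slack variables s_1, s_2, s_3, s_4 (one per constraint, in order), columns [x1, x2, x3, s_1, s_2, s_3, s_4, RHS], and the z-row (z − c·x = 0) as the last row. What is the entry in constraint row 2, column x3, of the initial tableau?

4

Constraint 2 has coefficient 4 on x3.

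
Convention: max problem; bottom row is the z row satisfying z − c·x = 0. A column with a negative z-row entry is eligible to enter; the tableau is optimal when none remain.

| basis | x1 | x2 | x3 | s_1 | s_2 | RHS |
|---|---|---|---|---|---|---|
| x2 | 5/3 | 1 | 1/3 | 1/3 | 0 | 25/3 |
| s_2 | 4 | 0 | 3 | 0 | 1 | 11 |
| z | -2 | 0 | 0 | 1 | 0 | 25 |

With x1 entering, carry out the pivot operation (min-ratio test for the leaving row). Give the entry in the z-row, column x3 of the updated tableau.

Ratio test on column x1 — row 1: (25/3)/(5/3) = 5; row 2: 11/4 = 11/4. Minimum is 11/4 at row 2 (s_2 leaves); pivot element 4.
Divide row 2 by 4; eliminate column x1 from the other rows.
z-row update in column x3: 0 − (-2)·(3/4) = 3/2.

3/2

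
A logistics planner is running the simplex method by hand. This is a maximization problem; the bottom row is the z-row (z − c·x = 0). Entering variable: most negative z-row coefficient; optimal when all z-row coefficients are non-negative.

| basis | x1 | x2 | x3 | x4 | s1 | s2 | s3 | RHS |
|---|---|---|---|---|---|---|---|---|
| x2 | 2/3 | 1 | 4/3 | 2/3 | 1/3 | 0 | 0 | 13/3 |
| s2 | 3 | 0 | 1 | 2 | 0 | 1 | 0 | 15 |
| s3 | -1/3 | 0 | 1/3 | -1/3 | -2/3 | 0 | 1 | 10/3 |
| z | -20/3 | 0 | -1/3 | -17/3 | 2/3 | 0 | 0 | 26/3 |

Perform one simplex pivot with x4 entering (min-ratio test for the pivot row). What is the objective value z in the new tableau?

Ratio test on column x4 — row 1: (13/3)/(2/3) = 13/2; row 2: 15/2 = 15/2; row 3: entry -1/3 ≤ 0. Minimum is 13/2 at row 1 (x2 leaves); pivot element 2/3.
Pivot on row 1; the z-row RHS becomes 26/3 − (-17/3)·(13/2) = 91/2.

91/2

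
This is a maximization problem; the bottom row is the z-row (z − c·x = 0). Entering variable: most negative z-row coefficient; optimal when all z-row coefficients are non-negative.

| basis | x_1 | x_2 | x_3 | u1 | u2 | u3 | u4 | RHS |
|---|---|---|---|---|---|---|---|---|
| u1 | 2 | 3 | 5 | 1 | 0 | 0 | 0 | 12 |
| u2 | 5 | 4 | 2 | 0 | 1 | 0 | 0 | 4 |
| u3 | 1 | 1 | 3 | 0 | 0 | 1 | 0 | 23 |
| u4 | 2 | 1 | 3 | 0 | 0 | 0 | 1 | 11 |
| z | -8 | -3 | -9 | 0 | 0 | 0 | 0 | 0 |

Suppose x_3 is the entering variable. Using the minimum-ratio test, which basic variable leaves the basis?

u2

Column x_3 entries and ratios — u1: 12/5 = 12/5; u2: 4/2 = 2; u3: 23/3 = 23/3; u4: 11/3 = 11/3.
Smallest ratio is 2 in the row of u2, so u2 leaves.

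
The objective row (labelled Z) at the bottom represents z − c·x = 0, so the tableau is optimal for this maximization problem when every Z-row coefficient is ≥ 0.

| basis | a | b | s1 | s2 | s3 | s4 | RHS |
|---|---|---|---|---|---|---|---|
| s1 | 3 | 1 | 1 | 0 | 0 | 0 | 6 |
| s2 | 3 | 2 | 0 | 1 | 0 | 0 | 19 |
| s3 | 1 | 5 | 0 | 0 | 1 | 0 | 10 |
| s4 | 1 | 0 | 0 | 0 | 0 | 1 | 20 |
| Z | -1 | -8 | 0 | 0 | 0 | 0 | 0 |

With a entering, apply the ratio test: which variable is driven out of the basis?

Column a entries and ratios — s1: 6/3 = 2; s2: 19/3 = 19/3; s3: 10/1 = 10; s4: 20/1 = 20.
Smallest ratio is 2 in the row of s1, so s1 leaves.

s1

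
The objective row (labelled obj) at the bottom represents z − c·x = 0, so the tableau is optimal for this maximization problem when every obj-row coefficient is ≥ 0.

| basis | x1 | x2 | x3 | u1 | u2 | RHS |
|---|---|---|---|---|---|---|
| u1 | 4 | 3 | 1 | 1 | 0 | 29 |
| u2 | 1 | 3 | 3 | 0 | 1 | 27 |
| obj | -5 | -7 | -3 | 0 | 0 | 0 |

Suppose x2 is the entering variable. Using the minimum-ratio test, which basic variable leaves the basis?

Column x2 entries and ratios — u1: 29/3 = 29/3; u2: 27/3 = 9.
Smallest ratio is 9 in the row of u2, so u2 leaves.

u2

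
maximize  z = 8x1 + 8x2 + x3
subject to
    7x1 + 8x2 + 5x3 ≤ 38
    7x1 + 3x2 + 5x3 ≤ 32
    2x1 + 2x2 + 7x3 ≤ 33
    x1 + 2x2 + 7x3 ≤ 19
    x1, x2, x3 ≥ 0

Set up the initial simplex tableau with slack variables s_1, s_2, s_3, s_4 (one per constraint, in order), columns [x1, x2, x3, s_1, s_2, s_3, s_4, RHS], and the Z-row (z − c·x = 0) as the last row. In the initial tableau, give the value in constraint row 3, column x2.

2

Constraint 3 has coefficient 2 on x2.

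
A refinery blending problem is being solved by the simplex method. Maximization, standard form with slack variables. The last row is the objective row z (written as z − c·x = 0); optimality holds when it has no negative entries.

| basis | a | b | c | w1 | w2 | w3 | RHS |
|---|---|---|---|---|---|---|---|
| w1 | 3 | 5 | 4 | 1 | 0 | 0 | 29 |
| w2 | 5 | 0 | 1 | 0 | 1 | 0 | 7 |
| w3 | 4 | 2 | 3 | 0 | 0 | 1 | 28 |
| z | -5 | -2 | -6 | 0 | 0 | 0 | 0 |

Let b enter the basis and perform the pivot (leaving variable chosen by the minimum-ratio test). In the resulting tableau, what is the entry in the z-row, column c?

-22/5

Ratio test on column b — row 1: 29/5 = 29/5; row 2: entry 0 ≤ 0; row 3: 28/2 = 14. Minimum is 29/5 at row 1 (w1 leaves); pivot element 5.
Divide row 1 by 5; eliminate column b from the other rows.
z-row update in column c: -6 − (-2)·(4/5) = -22/5.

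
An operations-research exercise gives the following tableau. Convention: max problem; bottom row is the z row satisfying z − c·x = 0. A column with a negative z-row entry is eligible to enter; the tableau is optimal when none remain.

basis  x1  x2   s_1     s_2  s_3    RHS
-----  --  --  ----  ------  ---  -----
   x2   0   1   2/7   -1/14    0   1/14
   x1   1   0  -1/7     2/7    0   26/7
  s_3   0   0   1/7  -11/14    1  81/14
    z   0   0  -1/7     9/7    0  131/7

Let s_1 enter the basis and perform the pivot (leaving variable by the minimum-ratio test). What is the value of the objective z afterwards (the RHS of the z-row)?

Ratio test on column s_1 — row 1: (1/14)/(2/7) = 1/4; row 2: entry -1/7 ≤ 0; row 3: (81/14)/(1/7) = 81/2. Minimum is 1/4 at row 1 (x2 leaves); pivot element 2/7.
Pivot on row 1; the z-row RHS becomes 131/7 − (-1/7)·(1/4) = 75/4.

75/4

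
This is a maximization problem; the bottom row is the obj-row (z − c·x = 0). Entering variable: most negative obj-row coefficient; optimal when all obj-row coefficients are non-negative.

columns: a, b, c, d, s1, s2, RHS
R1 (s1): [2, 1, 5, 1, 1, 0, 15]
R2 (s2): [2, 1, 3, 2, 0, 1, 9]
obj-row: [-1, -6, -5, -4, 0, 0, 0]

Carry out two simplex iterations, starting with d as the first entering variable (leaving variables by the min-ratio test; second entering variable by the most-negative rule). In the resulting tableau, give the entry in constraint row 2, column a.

2

Ratio test on column d — row 1: 15/1 = 15; row 2: 9/2 = 9/2. Minimum is 9/2 at row 2 (s2 leaves); pivot element 2.
Divide row 2 by 2; eliminate column d from the other rows.
Second iteration: most negative obj-row entry is -4 in column b, so b enters.
Ratio test on column b — row 1: (21/2)/(1/2) = 21; row 2: (9/2)/(1/2) = 9. Minimum is 9 at row 2 (d leaves); pivot element 1/2.
Divide row 2 by 1/2; eliminate column b from the other rows.
After both pivots, the entry at constraint row 2, column a is 2.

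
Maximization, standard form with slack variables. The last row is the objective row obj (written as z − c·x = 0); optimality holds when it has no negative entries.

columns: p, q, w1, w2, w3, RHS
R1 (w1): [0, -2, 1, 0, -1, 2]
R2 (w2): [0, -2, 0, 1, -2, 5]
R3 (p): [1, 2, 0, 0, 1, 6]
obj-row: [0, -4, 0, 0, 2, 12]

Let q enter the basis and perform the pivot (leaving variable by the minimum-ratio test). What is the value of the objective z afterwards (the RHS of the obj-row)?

Ratio test on column q — row 1: entry -2 ≤ 0; row 2: entry -2 ≤ 0; row 3: 6/2 = 3. Minimum is 3 at row 3 (p leaves); pivot element 2.
Pivot on row 3; the obj-row RHS becomes 12 − (-4)·3 = 24.

24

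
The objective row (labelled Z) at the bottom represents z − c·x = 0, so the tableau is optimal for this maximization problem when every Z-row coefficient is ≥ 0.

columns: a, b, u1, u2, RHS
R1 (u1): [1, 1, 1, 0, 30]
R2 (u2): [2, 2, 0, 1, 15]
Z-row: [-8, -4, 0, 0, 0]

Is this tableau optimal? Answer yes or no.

no

The Z-row has a negative entry -8 in column a, so it is not optimal.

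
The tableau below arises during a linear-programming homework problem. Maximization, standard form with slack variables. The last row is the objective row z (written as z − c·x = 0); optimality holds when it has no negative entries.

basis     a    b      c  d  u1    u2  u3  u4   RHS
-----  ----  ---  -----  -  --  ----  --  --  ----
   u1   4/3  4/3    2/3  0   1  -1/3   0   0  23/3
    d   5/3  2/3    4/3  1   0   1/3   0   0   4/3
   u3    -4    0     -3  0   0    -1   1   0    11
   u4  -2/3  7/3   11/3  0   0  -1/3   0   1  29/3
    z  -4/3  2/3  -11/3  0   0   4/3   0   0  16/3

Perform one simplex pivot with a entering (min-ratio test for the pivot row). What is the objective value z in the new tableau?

32/5

Ratio test on column a — row 1: (23/3)/(4/3) = 23/4; row 2: (4/3)/(5/3) = 4/5; row 3: entry -4 ≤ 0; row 4: entry -2/3 ≤ 0. Minimum is 4/5 at row 2 (d leaves); pivot element 5/3.
Pivot on row 2; the z-row RHS becomes 16/3 − (-4/3)·(4/5) = 32/5.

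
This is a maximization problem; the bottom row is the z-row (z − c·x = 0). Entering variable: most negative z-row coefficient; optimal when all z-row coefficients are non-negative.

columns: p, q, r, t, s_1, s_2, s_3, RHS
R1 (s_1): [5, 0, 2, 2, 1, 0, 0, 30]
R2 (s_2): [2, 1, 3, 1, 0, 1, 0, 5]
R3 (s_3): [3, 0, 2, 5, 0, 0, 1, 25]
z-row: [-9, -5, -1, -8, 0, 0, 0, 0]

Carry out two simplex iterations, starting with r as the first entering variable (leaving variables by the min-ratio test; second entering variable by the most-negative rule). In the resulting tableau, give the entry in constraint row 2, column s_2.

1/2

Ratio test on column r — row 1: 30/2 = 15; row 2: 5/3 = 5/3; row 3: 25/2 = 25/2. Minimum is 5/3 at row 2 (s_2 leaves); pivot element 3.
Divide row 2 by 3; eliminate column r from the other rows.
Second iteration: most negative z-row entry is -25/3 in column p, so p enters.
Ratio test on column p — row 1: (80/3)/(11/3) = 80/11; row 2: (5/3)/(2/3) = 5/2; row 3: (65/3)/(5/3) = 13. Minimum is 5/2 at row 2 (r leaves); pivot element 2/3.
Divide row 2 by 2/3; eliminate column p from the other rows.
After both pivots, the entry at constraint row 2, column s_2 is 1/2.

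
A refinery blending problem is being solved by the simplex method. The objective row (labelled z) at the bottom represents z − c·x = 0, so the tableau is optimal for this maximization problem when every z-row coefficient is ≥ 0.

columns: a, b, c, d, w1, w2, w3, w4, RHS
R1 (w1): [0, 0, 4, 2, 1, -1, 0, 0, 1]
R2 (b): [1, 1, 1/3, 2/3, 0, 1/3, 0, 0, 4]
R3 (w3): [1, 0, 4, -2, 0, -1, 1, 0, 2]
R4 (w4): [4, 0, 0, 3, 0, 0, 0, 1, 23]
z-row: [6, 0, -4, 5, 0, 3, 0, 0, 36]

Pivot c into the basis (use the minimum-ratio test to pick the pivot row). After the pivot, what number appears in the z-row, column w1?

1

Ratio test on column c — row 1: 1/4 = 1/4; row 2: 4/(1/3) = 12; row 3: 2/4 = 1/2; row 4: entry 0 ≤ 0. Minimum is 1/4 at row 1 (w1 leaves); pivot element 4.
Divide row 1 by 4; eliminate column c from the other rows.
z-row update in column w1: 0 − (-4)·(1/4) = 1.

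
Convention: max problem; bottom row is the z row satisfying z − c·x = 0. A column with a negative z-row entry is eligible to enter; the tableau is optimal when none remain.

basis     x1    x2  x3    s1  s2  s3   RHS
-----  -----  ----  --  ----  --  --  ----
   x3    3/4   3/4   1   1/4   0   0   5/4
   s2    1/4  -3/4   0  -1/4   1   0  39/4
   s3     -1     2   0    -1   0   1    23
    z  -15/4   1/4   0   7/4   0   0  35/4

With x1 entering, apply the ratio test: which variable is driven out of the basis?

Column x1 entries and ratios — x3: (5/4)/(3/4) = 5/3; s2: (39/4)/(1/4) = 39; s3: -1 ≤ 0, skip.
Smallest ratio is 5/3 in the row of x3, so x3 leaves.

x3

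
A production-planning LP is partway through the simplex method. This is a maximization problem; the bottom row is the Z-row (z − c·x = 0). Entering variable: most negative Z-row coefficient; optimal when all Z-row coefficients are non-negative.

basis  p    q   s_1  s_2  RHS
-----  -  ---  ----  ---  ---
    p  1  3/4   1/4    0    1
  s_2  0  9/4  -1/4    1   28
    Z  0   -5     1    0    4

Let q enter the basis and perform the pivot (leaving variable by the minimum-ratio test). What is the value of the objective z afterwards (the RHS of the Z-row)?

Ratio test on column q — row 1: 1/(3/4) = 4/3; row 2: 28/(9/4) = 112/9. Minimum is 4/3 at row 1 (p leaves); pivot element 3/4.
Pivot on row 1; the Z-row RHS becomes 4 − (-5)·(4/3) = 32/3.

32/3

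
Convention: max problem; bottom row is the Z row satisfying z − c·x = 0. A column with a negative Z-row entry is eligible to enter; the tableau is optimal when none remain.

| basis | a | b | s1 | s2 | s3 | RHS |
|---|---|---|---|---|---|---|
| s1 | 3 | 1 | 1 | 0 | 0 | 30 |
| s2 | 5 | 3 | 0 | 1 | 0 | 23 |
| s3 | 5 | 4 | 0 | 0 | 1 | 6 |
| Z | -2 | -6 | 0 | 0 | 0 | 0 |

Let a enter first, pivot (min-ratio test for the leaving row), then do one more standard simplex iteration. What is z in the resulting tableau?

9

Ratio test on column a — row 1: 30/3 = 10; row 2: 23/5 = 23/5; row 3: 6/5 = 6/5. Minimum is 6/5 at row 3 (s3 leaves); pivot element 5.
Pivot on row 3; the Z-row RHS becomes 0 − (-2)·(6/5) = 12/5.
Next entering variable (most negative Z-row entry -22/5): b.
Ratio test on column b — row 1: entry -7/5 ≤ 0; row 2: entry -1 ≤ 0; row 3: (6/5)/(4/5) = 3/2. Minimum is 3/2 at row 3 (a leaves); pivot element 4/5.
After the second pivot the Z-row RHS is 12/5 − (-22/5)·(3/2) = 9.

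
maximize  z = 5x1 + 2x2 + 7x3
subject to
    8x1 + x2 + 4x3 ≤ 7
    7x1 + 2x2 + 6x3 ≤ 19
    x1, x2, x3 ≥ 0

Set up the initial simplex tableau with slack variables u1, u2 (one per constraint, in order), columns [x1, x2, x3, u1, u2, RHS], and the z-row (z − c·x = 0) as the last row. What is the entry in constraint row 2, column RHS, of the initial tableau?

19

The RHS of constraint 2 is b_2 = 19.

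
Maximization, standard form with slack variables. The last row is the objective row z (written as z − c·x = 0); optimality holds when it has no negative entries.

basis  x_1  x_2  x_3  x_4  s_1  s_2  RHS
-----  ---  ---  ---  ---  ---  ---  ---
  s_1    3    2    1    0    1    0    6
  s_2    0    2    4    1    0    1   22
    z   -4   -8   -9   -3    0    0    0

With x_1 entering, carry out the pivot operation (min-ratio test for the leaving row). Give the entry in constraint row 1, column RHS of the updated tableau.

Ratio test on column x_1 — row 1: 6/3 = 2; row 2: entry 0 ≤ 0. Minimum is 2 at row 1 (s_1 leaves); pivot element 3.
Divide row 1 by 3; eliminate column x_1 from the other rows.
In the new row 1, the RHS entry is the old entry divided by the pivot: 6/3 = 2.

2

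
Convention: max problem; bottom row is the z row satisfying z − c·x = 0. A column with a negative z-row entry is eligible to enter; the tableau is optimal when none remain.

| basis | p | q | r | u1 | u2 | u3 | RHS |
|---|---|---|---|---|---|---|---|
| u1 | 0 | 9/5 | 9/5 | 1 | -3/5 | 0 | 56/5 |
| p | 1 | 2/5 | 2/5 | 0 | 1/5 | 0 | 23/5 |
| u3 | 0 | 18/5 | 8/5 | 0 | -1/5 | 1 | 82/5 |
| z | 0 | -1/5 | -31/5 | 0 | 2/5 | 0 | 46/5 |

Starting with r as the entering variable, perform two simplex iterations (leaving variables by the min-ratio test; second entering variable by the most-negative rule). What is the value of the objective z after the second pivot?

Ratio test on column r — row 1: (56/5)/(9/5) = 56/9; row 2: (23/5)/(2/5) = 23/2; row 3: (82/5)/(8/5) = 41/4. Minimum is 56/9 at row 1 (u1 leaves); pivot element 9/5.
Pivot on row 1; the z-row RHS becomes 46/5 − (-31/5)·(56/9) = 430/9.
Next entering variable (most negative z-row entry -5/3): u2.
Ratio test on column u2 — row 1: entry -1/3 ≤ 0; row 2: (19/9)/(1/3) = 19/3; row 3: (58/9)/(1/3) = 58/3. Minimum is 19/3 at row 2 (p leaves); pivot element 1/3.
After the second pivot the z-row RHS is 430/9 − (-5/3)·(19/3) = 175/3.

175/3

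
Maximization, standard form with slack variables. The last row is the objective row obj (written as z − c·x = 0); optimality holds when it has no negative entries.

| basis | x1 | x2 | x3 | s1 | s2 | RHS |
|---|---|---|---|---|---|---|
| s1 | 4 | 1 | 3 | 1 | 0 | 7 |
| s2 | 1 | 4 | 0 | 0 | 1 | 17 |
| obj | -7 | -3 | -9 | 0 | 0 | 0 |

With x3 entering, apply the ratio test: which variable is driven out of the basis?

s1

Column x3 entries and ratios — s1: 7/3 = 7/3; s2: 0 ≤ 0, skip.
Smallest ratio is 7/3 in the row of s1, so s1 leaves.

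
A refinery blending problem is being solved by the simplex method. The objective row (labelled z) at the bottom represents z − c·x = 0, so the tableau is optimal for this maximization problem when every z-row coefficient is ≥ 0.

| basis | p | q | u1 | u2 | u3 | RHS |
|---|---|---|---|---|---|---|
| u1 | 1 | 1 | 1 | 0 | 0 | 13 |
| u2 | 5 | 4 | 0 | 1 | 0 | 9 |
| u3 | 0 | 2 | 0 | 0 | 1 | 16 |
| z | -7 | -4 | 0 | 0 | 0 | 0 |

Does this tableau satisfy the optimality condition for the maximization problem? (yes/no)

The z-row has a negative entry -7 in column p, so it is not optimal.

no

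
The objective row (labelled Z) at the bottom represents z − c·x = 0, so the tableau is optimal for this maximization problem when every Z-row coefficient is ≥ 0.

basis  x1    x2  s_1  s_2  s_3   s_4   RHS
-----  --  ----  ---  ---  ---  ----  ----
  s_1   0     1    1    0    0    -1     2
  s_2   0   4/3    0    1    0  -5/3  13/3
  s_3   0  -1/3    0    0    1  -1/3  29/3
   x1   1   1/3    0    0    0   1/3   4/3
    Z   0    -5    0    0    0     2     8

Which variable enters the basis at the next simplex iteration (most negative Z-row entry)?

Negative Z-row entries: x2: -5.
The most negative is -5 in column x2, so x2 enters.

x2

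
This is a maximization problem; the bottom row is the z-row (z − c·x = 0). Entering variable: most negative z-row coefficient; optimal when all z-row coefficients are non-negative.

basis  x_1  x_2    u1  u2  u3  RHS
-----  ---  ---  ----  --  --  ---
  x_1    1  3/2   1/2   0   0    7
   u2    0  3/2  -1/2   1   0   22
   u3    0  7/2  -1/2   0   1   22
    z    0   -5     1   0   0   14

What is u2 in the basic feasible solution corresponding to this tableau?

u2 is basic (row 2); its value is the RHS of that row, 22.

22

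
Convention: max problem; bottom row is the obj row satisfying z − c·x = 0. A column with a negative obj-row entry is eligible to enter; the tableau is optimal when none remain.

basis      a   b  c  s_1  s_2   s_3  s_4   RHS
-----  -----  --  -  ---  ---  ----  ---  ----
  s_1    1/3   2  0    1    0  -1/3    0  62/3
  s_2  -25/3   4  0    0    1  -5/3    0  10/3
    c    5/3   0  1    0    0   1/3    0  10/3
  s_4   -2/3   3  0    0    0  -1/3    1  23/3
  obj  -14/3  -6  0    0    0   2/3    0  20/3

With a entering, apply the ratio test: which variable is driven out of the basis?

c

Column a entries and ratios — s_1: (62/3)/(1/3) = 62; s_2: -25/3 ≤ 0, skip; c: (10/3)/(5/3) = 2; s_4: -2/3 ≤ 0, skip.
Smallest ratio is 2 in the row of c, so c leaves.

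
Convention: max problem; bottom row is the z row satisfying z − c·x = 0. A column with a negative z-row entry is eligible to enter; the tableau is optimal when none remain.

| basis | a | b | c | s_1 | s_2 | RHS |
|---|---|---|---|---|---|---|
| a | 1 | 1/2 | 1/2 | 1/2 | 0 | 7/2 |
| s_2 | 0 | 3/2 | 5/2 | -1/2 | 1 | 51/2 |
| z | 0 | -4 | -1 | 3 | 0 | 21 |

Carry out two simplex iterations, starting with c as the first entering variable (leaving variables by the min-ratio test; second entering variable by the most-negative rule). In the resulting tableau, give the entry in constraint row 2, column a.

-3

Ratio test on column c — row 1: (7/2)/(1/2) = 7; row 2: (51/2)/(5/2) = 51/5. Minimum is 7 at row 1 (a leaves); pivot element 1/2.
Divide row 1 by 1/2; eliminate column c from the other rows.
Second iteration: most negative z-row entry is -3 in column b, so b enters.
Ratio test on column b — row 1: 7/1 = 7; row 2: entry -1 ≤ 0. Minimum is 7 at row 1 (c leaves); pivot element 1.
Divide row 1 by 1; eliminate column b from the other rows.
After both pivots, the entry at constraint row 2, column a is -3.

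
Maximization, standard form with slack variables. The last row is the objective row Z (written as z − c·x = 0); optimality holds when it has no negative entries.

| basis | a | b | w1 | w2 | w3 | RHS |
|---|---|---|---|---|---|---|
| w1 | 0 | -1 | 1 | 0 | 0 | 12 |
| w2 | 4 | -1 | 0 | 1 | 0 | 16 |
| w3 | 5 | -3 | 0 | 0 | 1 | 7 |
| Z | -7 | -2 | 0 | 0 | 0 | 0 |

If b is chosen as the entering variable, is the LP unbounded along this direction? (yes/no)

Every constraint-row entry in column b is ≤ 0, so increasing b is unbounded.

yes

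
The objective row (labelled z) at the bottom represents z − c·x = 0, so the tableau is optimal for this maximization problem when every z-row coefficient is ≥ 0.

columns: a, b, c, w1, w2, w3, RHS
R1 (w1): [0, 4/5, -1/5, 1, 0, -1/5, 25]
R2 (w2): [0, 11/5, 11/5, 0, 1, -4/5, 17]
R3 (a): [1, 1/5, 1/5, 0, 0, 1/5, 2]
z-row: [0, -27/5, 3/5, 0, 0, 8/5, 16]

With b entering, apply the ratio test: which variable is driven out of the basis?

w2

Column b entries and ratios — w1: 25/(4/5) = 125/4; w2: 17/(11/5) = 85/11; a: 2/(1/5) = 10.
Smallest ratio is 85/11 in the row of w2, so w2 leaves.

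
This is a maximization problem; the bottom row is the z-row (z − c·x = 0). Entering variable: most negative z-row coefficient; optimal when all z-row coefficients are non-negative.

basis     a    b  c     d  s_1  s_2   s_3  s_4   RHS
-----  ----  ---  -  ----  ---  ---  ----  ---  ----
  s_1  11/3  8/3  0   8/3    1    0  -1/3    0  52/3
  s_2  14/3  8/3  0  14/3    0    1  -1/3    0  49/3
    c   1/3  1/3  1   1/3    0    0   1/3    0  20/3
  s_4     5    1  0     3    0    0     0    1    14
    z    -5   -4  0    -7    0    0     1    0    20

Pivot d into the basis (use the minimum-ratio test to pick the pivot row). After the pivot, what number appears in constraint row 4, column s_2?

Ratio test on column d — row 1: (52/3)/(8/3) = 13/2; row 2: (49/3)/(14/3) = 7/2; row 3: (20/3)/(1/3) = 20; row 4: 14/3 = 14/3. Minimum is 7/2 at row 2 (s_2 leaves); pivot element 14/3.
Divide row 2 by 14/3; eliminate column d from the other rows.
Row 4 update in column s_2: 0 − 3·(3/14) = -9/14.

-9/14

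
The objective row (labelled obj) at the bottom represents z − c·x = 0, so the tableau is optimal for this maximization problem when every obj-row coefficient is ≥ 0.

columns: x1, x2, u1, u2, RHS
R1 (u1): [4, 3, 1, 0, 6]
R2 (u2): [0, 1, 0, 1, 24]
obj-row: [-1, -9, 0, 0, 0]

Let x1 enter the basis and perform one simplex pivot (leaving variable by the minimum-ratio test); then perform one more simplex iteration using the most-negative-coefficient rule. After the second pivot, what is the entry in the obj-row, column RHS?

Ratio test on column x1 — row 1: 6/4 = 3/2; row 2: entry 0 ≤ 0. Minimum is 3/2 at row 1 (u1 leaves); pivot element 4.
Divide row 1 by 4; eliminate column x1 from the other rows.
Second iteration: most negative obj-row entry is -33/4 in column x2, so x2 enters.
Ratio test on column x2 — row 1: (3/2)/(3/4) = 2; row 2: 24/1 = 24. Minimum is 2 at row 1 (x1 leaves); pivot element 3/4.
Divide row 1 by 3/4; eliminate column x2 from the other rows.
After both pivots, the entry at the obj-row, column RHS is 18.

18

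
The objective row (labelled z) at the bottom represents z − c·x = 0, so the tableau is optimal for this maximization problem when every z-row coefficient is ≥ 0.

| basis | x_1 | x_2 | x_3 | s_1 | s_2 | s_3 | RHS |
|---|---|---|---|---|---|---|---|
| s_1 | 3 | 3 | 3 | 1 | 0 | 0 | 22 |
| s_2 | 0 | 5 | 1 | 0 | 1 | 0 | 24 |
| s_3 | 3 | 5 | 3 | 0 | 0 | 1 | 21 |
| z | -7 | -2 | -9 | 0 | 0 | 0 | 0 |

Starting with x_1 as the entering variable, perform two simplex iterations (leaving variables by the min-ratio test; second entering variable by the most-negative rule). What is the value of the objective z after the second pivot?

63

Ratio test on column x_1 — row 1: 22/3 = 22/3; row 2: entry 0 ≤ 0; row 3: 21/3 = 7. Minimum is 7 at row 3 (s_3 leaves); pivot element 3.
Pivot on row 3; the z-row RHS becomes 0 − (-7)·7 = 49.
Next entering variable (most negative z-row entry -2): x_3.
Ratio test on column x_3 — row 1: entry 0 ≤ 0; row 2: 24/1 = 24; row 3: 7/1 = 7. Minimum is 7 at row 3 (x_1 leaves); pivot element 1.
After the second pivot the z-row RHS is 49 − (-2)·7 = 63.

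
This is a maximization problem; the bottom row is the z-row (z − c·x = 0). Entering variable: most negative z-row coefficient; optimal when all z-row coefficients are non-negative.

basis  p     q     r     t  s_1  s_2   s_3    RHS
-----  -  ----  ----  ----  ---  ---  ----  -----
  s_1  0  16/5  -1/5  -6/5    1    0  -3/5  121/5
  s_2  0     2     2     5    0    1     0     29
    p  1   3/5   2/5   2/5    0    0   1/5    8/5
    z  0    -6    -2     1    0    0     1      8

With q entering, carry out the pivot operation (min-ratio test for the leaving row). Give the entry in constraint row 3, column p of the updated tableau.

5/3

Ratio test on column q — row 1: (121/5)/(16/5) = 121/16; row 2: 29/2 = 29/2; row 3: (8/5)/(3/5) = 8/3. Minimum is 8/3 at row 3 (p leaves); pivot element 3/5.
Divide row 3 by 3/5; eliminate column q from the other rows.
In the new row 3, the p entry is the old entry divided by the pivot: 1/(3/5) = 5/3.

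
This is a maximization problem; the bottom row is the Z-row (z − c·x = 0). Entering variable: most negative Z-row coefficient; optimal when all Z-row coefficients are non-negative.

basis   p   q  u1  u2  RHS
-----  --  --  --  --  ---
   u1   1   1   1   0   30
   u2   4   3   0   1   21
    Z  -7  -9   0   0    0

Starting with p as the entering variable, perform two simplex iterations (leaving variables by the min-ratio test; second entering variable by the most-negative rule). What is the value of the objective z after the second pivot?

Ratio test on column p — row 1: 30/1 = 30; row 2: 21/4 = 21/4. Minimum is 21/4 at row 2 (u2 leaves); pivot element 4.
Pivot on row 2; the Z-row RHS becomes 0 − (-7)·(21/4) = 147/4.
Next entering variable (most negative Z-row entry -15/4): q.
Ratio test on column q — row 1: (99/4)/(1/4) = 99; row 2: (21/4)/(3/4) = 7. Minimum is 7 at row 2 (p leaves); pivot element 3/4.
After the second pivot the Z-row RHS is 147/4 − (-15/4)·7 = 63.

63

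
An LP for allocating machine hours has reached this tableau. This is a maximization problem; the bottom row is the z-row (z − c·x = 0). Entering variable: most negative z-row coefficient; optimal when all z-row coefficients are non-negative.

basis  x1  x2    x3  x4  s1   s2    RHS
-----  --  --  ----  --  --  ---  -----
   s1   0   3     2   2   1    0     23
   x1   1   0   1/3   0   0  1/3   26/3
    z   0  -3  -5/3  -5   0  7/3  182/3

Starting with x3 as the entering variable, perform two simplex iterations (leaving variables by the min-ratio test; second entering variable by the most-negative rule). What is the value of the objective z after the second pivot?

709/6

Ratio test on column x3 — row 1: 23/2 = 23/2; row 2: (26/3)/(1/3) = 26. Minimum is 23/2 at row 1 (s1 leaves); pivot element 2.
Pivot on row 1; the z-row RHS becomes 182/3 − (-5/3)·(23/2) = 479/6.
Next entering variable (most negative z-row entry -10/3): x4.
Ratio test on column x4 — row 1: (23/2)/1 = 23/2; row 2: entry -1/3 ≤ 0. Minimum is 23/2 at row 1 (x3 leaves); pivot element 1.
After the second pivot the z-row RHS is 479/6 − (-10/3)·(23/2) = 709/6.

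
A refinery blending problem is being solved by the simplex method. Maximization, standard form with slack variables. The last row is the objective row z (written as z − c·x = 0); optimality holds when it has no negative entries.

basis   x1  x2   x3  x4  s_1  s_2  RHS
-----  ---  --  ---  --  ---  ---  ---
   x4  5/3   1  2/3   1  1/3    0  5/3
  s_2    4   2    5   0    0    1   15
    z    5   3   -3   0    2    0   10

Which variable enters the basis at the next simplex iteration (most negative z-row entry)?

x3

Negative z-row entries: x3: -3.
The most negative is -3 in column x3, so x3 enters.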